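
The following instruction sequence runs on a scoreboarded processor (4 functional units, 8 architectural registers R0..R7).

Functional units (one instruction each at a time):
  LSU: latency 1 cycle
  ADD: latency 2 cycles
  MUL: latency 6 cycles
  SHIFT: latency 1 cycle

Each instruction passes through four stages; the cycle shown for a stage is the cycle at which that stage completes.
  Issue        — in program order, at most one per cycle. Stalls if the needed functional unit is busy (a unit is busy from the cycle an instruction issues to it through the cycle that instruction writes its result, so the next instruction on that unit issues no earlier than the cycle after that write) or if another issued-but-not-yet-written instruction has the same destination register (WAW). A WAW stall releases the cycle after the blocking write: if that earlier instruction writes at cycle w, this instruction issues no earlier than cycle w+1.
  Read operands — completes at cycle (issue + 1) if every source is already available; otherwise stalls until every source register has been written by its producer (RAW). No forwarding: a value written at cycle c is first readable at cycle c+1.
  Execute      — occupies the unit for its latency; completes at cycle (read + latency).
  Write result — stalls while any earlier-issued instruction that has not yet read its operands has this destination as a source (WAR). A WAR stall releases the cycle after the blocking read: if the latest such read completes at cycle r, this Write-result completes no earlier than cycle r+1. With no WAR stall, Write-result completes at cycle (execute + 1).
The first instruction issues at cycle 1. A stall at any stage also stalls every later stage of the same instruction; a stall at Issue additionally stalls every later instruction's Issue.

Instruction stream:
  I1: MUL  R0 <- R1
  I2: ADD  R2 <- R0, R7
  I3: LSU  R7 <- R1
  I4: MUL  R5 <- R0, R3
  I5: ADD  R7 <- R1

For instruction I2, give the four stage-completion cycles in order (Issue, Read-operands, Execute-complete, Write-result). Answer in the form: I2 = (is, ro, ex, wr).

[1] I1→MUL
[2] I1 RO | I2→ADD
[3] I3→LSU
[4] I3 RO
[5] I3 EX
[8] I1 EX
[9] I1 WR R0
[10] I2 RO | I4→MUL
[11] I3 WR R7 | I4 RO
[12] I2 EX
[13] I2 WR R2
[14] I5→ADD
[15] I5 RO
[17] I4 EX | I5 EX
[18] I4 WR R5 | I5 WR R7

I2 = (2, 10, 12, 13)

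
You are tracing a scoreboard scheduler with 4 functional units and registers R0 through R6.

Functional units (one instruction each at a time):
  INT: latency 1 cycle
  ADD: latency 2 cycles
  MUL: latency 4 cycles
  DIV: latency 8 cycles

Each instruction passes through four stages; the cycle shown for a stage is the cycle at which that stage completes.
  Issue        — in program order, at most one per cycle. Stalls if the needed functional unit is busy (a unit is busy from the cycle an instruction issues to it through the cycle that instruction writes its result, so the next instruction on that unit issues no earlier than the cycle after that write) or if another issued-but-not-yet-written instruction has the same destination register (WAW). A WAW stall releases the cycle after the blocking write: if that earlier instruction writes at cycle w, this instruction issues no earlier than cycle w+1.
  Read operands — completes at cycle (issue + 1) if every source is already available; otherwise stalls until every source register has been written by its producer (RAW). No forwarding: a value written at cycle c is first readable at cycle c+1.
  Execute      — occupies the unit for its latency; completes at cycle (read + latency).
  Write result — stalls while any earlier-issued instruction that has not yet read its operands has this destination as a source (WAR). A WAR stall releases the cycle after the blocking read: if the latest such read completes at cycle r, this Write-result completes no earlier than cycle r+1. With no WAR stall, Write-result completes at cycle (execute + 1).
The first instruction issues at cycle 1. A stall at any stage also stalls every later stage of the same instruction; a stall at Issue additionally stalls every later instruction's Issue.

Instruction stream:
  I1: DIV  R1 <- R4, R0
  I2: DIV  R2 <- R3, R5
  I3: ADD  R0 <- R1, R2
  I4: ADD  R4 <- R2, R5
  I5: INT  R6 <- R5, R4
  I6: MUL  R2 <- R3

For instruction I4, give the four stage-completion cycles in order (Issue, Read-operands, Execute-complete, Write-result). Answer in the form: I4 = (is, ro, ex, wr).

I4 = (27, 28, 30, 31)

I1 -> (1, 2, 10, 11)
I2 -> (12, 13, 21, 22)  // struct: DIV busy until I1 writes@11
I3 -> (13, 23, 25, 26)  // RAW R2: wait I2 write@22
I4 -> (27, 28, 30, 31)  // struct: ADD busy until I3 writes@26
I5 -> (28, 32, 33, 34)  // RAW R4: wait I4 write@31
I6 -> (29, 30, 34, 35)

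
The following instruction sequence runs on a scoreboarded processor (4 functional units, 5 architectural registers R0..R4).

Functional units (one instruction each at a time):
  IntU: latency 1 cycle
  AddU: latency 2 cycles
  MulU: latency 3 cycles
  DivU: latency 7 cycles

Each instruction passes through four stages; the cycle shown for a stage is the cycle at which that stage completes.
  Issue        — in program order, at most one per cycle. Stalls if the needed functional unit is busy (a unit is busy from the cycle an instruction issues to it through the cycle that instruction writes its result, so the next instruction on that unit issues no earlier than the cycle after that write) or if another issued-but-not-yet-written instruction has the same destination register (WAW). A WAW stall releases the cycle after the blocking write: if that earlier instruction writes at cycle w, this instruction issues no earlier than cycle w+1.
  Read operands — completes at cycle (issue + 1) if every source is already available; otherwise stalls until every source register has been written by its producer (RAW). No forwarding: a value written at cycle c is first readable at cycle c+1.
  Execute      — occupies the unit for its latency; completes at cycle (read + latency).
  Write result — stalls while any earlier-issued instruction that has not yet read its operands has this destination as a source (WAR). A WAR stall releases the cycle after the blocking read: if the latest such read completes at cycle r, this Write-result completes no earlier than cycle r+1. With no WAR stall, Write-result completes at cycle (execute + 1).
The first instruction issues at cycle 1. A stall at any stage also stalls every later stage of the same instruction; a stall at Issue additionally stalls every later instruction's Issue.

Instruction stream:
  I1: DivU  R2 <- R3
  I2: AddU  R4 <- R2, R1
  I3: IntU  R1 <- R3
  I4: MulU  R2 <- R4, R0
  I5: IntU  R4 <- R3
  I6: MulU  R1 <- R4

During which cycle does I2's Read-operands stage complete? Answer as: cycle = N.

[I1] 1/2/9/10
[I2] 2/11/13/14  (RAW R2: wait I1 write@10)
[I3] 3/4/5/12  (WAR R1: wait I2 read@11)
[I4] 11/15/18/19  (WAW R2: wait I1 write@10; RAW R4: wait I2 write@14)
[I5] 15/16/17/18  (WAW R4: wait I2 write@14)
[I6] 20/21/24/25  (struct: MulU busy until I4 writes@19)

cycle = 11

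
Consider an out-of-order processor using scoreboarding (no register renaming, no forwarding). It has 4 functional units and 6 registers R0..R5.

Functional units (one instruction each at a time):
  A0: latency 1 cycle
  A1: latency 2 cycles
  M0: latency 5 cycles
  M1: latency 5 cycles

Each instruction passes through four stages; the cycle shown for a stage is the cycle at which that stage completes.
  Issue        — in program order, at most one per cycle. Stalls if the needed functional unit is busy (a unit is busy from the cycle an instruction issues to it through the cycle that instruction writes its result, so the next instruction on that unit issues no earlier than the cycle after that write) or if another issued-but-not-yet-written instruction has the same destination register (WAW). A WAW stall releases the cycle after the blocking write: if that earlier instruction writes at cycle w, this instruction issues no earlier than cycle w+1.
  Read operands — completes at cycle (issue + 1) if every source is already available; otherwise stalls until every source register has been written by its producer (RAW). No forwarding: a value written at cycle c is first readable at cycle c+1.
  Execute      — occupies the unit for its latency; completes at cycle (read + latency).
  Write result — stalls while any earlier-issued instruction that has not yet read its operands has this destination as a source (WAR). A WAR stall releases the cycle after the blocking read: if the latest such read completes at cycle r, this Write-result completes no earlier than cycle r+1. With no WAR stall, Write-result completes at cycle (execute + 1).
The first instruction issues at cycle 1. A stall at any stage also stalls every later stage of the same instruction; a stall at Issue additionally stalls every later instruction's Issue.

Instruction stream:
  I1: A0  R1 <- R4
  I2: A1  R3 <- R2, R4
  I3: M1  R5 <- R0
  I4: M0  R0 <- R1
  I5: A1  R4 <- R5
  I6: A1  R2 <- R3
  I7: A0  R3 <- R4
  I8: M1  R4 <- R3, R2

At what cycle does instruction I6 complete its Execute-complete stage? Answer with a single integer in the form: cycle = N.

cycle = 18

  I1 | 1 | 2 | 3 | 4
  I2 | 2 | 3 | 5 | 6
  I3 | 3 | 4 | 9 | 10
  I4 | 4 | 5 | 10 | 11
  I5 | 7 | 11 | 13 | 14   struct: A1 busy until I2 writes@6 · RAW R5: wait I3 write@10
  I6 | 15 | 16 | 18 | 19   struct: A1 busy until I5 writes@14
  I7 | 16 | 17 | 18 | 19
  I8 | 17 | 20 | 25 | 26   RAW R3: wait I7 write@19 · RAW R2: wait I6 write@19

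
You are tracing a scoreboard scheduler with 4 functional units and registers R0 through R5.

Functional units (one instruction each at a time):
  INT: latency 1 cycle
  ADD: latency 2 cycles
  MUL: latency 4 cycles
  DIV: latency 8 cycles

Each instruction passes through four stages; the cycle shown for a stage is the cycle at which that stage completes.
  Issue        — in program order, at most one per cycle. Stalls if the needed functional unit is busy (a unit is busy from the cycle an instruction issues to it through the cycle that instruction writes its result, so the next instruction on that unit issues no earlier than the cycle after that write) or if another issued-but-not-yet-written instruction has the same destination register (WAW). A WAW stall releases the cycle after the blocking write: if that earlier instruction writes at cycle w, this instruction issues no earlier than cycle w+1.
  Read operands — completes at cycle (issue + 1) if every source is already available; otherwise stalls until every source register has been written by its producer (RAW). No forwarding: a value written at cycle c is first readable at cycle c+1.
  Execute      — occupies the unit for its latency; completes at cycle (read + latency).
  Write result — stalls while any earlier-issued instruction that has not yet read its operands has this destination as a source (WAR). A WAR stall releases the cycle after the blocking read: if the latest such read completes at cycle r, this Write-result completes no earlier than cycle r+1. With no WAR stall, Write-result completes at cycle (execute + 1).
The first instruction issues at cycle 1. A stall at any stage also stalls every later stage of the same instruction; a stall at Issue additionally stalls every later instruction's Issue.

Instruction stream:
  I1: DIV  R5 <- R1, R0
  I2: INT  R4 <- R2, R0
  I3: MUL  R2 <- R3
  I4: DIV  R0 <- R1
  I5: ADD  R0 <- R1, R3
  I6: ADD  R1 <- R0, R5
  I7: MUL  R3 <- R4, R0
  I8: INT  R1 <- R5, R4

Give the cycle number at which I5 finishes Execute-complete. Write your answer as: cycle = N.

cycle = 26

I1: IS=1 RO=2 EX=10 WR=11
I2: IS=2 RO=3 EX=4 WR=5
I3: IS=3 RO=4 EX=8 WR=9
I4: IS=12 RO=13 EX=21 WR=22  [struct: DIV busy until I1 writes@11]
I5: IS=23 RO=24 EX=26 WR=27  [WAW R0: wait I4 write@22]
I6: IS=28 RO=29 EX=31 WR=32  [struct: ADD busy until I5 writes@27]
I7: IS=29 RO=30 EX=34 WR=35
I8: IS=33 RO=34 EX=35 WR=36  [WAW R1: wait I6 write@32]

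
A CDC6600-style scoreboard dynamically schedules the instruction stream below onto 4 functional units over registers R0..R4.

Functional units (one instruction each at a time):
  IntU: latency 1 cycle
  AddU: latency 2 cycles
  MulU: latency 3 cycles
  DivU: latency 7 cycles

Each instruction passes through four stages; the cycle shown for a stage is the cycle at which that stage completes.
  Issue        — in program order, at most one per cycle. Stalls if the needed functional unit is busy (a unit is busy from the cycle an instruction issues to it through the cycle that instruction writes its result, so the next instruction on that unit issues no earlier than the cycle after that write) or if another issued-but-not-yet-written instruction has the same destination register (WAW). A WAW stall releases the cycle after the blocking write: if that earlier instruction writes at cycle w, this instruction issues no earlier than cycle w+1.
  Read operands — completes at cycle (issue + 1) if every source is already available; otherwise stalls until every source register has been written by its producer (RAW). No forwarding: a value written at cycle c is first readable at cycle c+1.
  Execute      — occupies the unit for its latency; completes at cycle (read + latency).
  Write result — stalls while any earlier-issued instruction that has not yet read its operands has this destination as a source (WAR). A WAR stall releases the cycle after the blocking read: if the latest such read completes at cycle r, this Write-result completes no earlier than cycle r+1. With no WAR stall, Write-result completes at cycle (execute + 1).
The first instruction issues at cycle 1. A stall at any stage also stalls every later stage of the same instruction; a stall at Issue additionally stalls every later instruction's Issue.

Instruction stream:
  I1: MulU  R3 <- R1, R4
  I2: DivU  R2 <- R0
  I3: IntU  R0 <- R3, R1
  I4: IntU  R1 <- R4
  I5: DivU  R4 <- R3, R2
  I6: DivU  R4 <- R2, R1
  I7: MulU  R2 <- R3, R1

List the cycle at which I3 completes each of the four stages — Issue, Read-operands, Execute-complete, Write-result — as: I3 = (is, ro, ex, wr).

I3 = (3, 7, 8, 9)

I1 -> (1, 2, 5, 6)
I2 -> (2, 3, 10, 11)
I3 -> (3, 7, 8, 9)  // RAW R3: wait I1 write@6
I4 -> (10, 11, 12, 13)  // struct: IntU busy until I3 writes@9
I5 -> (12, 13, 20, 21)  // struct: DivU busy until I2 writes@11
I6 -> (22, 23, 30, 31)  // struct: DivU busy until I5 writes@21
I7 -> (23, 24, 27, 28)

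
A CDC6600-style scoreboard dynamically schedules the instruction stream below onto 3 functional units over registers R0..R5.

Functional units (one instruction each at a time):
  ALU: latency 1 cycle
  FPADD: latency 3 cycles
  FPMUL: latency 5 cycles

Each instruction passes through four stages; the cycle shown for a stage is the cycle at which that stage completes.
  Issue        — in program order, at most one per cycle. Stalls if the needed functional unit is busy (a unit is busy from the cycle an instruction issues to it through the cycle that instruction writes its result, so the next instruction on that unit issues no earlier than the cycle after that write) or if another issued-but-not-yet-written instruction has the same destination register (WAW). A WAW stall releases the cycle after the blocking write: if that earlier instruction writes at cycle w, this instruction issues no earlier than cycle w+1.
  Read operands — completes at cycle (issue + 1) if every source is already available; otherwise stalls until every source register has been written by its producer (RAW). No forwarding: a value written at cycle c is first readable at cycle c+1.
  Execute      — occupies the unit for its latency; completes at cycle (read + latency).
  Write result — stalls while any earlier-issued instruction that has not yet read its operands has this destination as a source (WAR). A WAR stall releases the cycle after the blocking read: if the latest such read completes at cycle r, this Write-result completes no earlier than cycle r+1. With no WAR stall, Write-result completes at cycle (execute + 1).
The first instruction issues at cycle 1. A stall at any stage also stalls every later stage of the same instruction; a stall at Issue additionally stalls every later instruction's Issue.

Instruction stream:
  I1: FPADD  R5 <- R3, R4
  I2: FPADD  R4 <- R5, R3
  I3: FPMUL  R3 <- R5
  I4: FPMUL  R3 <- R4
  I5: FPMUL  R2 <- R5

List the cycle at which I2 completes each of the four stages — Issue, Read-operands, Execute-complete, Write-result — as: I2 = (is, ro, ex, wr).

I2 = (7, 8, 11, 12)

c1: issue I1 (FPADD)
c2: I1 read-ops
c5: I1 finished on FPADD
c6: I1→R5
c7: issue I2 (FPADD)
c8: I2 read-ops | issue I3 (FPMUL)
c9: I3 read-ops
c11: I2 finished on FPADD
c12: I2→R4
c14: I3 finished on FPMUL
c15: I3→R3
c16: issue I4 (FPMUL)
c17: I4 read-ops
c22: I4 finished on FPMUL
c23: I4→R3
c24: issue I5 (FPMUL)
c25: I5 read-ops
c30: I5 finished on FPMUL
c31: I5→R2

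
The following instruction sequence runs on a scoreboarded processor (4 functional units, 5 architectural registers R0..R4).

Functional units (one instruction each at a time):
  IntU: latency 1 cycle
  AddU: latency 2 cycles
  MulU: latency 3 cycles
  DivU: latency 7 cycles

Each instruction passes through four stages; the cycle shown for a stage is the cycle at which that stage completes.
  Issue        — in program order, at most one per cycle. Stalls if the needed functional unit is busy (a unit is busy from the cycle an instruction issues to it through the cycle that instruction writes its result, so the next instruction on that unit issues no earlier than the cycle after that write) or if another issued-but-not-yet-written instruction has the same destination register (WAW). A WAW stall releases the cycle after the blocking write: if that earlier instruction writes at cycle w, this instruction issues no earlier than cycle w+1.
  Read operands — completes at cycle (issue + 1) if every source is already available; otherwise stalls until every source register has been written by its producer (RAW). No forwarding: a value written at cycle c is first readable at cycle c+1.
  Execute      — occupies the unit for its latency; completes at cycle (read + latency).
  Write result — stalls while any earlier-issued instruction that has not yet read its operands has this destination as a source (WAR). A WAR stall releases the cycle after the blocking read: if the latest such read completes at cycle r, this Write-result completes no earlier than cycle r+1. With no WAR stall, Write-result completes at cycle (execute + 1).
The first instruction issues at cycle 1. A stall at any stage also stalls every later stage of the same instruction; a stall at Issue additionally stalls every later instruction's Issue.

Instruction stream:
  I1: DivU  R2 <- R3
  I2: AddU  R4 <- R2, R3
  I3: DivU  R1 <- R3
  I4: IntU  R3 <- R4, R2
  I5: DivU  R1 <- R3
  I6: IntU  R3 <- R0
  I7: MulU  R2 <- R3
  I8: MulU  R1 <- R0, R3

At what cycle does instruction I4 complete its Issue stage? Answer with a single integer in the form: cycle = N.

1) issue 1, read 2, done 9, write 10
2) issue 2, read 11, done 13, write 14  <RAW R2: wait I1 write@10>
3) issue 11, read 12, done 19, write 20  <struct: DivU busy until I1 writes@10>
4) issue 12, read 15, done 16, write 17  <RAW R4: wait I2 write@14>
5) issue 21, read 22, done 29, write 30  <struct: DivU busy until I3 writes@20>
6) issue 22, read 23, done 24, write 25
7) issue 23, read 26, done 29, write 30  <RAW R3: wait I6 write@25>
8) issue 31, read 32, done 35, write 36  <struct: MulU busy until I7 writes@30>

cycle = 12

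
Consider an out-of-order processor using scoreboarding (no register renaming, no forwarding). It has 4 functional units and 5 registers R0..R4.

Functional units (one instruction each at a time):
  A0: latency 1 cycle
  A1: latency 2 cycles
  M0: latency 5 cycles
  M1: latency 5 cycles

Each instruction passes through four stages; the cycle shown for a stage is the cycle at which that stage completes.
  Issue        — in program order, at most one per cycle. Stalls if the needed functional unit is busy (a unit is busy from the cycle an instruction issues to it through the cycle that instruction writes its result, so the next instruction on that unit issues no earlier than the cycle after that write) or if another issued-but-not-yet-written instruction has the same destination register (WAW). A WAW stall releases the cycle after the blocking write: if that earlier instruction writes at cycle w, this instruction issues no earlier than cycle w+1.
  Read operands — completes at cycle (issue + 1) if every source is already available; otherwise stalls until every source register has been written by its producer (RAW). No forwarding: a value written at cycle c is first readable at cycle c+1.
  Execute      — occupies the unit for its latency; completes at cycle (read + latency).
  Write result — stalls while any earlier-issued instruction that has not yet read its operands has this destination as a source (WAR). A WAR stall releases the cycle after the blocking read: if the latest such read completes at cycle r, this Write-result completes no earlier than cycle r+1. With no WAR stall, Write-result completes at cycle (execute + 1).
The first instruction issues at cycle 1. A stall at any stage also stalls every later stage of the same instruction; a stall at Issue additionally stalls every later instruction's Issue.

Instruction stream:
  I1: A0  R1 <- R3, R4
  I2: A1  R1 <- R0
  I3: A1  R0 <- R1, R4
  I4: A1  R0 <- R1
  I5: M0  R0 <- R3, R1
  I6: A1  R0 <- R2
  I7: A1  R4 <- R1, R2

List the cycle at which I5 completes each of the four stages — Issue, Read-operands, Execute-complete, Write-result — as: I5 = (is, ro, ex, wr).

I5 = (20, 21, 26, 27)

[1] I1→A0
[2] I1 RO
[3] I1 EX
[4] I1 WR R1
[5] I2→A1
[6] I2 RO
[8] I2 EX
[9] I2 WR R1
[10] I3→A1
[11] I3 RO
[13] I3 EX
[14] I3 WR R0
[15] I4→A1
[16] I4 RO
[18] I4 EX
[19] I4 WR R0
[20] I5→M0
[21] I5 RO
[26] I5 EX
[27] I5 WR R0
[28] I6→A1
[29] I6 RO
[31] I6 EX
[32] I6 WR R0
[33] I7→A1
[34] I7 RO
[36] I7 EX
[37] I7 WR R4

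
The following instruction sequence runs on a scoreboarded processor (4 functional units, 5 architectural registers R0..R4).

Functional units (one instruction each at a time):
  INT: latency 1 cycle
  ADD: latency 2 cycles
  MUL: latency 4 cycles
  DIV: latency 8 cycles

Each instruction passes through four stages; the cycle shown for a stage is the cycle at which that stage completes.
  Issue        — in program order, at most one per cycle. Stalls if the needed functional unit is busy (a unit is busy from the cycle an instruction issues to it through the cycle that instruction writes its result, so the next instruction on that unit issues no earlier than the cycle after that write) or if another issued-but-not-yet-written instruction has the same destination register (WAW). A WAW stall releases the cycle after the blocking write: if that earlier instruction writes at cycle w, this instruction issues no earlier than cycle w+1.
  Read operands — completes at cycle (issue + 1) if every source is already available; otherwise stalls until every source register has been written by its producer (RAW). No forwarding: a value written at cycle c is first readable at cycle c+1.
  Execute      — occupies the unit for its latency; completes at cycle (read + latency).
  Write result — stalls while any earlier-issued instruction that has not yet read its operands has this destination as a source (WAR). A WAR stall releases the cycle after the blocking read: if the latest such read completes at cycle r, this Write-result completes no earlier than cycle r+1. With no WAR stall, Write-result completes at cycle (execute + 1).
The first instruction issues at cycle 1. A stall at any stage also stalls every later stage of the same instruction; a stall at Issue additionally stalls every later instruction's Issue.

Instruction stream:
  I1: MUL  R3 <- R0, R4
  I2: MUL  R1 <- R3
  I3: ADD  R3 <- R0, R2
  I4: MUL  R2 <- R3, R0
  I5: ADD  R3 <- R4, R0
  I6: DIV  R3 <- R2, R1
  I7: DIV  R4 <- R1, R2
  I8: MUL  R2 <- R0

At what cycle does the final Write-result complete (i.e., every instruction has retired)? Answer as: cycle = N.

cycle = 42

t=1  issue I1 (MUL)
t=2  I1 read-ops
t=6  I1 finished on MUL
t=7  I1→R3
t=8  issue I2 (MUL)
t=9  I2 read-ops; issue I3 (ADD)
t=10  I3 read-ops
t=12  I3 finished on ADD
t=13  I2 finished on MUL; I3→R3
t=14  I2→R1
t=15  issue I4 (MUL)
t=16  I4 read-ops; issue I5 (ADD)
t=17  I5 read-ops
t=19  I5 finished on ADD
t=20  I4 finished on MUL; I5→R3
t=21  I4→R2; issue I6 (DIV)
t=22  I6 read-ops
t=30  I6 finished on DIV
t=31  I6→R3
t=32  issue I7 (DIV)
t=33  I7 read-ops; issue I8 (MUL)
t=34  I8 read-ops
t=38  I8 finished on MUL
t=39  I8→R2
t=41  I7 finished on DIV
t=42  I7→R4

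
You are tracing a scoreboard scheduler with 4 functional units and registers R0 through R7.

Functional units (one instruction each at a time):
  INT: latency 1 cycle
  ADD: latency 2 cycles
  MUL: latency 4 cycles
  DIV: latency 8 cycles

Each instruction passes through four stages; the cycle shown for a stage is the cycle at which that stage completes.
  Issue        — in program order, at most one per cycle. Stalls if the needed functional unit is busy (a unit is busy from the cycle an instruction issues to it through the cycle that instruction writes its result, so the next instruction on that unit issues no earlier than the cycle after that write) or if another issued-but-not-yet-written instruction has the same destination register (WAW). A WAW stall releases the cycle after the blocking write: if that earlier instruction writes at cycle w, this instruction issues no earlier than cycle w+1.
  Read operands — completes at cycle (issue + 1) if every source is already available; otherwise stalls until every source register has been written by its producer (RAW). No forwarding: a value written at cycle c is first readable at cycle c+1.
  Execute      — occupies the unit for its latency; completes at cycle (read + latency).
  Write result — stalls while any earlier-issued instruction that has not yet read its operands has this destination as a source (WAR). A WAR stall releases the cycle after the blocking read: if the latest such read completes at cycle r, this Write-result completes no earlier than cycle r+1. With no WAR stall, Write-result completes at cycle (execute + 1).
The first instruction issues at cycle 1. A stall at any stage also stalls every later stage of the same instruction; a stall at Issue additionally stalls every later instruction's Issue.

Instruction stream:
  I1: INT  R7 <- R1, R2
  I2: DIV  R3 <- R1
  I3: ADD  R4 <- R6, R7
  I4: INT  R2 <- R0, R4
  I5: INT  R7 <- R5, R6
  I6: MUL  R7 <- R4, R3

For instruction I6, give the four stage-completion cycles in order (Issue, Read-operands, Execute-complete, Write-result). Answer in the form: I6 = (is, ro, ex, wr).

I6 = (16, 17, 21, 22)

I1  is:1  ro:2  ex:3  wr:4
I2  is:2  ro:3  ex:11  wr:12
I3  is:3  ro:5  ex:7  wr:8  — RAW R7: wait I1 write@4
I4  is:5  ro:9  ex:10  wr:11  — struct: INT busy until I1 writes@4, RAW R4: wait I3 write@8
I5  is:12  ro:13  ex:14  wr:15  — struct: INT busy until I4 writes@11
I6  is:16  ro:17  ex:21  wr:22  — WAW R7: wait I5 write@15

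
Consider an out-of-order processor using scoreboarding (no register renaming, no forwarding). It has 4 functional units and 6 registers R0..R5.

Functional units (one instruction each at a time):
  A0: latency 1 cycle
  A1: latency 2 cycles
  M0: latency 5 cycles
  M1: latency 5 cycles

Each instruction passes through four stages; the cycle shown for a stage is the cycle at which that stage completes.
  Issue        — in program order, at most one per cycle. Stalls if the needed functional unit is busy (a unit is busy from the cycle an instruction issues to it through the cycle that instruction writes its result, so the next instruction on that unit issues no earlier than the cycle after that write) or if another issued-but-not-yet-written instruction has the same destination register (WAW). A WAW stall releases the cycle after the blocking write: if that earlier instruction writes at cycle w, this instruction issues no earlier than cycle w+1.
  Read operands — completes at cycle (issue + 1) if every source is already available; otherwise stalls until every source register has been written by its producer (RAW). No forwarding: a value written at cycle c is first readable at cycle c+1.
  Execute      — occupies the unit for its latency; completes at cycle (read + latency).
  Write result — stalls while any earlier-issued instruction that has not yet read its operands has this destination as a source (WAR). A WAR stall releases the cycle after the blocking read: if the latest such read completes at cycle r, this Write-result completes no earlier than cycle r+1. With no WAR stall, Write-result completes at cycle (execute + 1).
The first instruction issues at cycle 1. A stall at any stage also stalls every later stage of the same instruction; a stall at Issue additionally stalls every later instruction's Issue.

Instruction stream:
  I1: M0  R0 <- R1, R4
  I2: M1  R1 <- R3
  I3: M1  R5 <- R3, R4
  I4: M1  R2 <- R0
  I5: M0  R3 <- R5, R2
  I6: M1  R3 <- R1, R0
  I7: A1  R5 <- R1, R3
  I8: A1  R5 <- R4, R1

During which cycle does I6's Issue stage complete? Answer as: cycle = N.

cycle = 33

t=1  I1→M0
t=2  I1 RO, I2→M1
t=3  I2 RO
t=7  I1 EX
t=8  I1 WR R0, I2 EX
t=9  I2 WR R1
t=10  I3→M1
t=11  I3 RO
t=16  I3 EX
t=17  I3 WR R5
t=18  I4→M1
t=19  I4 RO, I5→M0
t=24  I4 EX
t=25  I4 WR R2
t=26  I5 RO
t=31  I5 EX
t=32  I5 WR R3
t=33  I6→M1
t=34  I6 RO, I7→A1
t=39  I6 EX
t=40  I6 WR R3
t=41  I7 RO
t=43  I7 EX
t=44  I7 WR R5
t=45  I8→A1
t=46  I8 RO
t=48  I8 EX
t=49  I8 WR R5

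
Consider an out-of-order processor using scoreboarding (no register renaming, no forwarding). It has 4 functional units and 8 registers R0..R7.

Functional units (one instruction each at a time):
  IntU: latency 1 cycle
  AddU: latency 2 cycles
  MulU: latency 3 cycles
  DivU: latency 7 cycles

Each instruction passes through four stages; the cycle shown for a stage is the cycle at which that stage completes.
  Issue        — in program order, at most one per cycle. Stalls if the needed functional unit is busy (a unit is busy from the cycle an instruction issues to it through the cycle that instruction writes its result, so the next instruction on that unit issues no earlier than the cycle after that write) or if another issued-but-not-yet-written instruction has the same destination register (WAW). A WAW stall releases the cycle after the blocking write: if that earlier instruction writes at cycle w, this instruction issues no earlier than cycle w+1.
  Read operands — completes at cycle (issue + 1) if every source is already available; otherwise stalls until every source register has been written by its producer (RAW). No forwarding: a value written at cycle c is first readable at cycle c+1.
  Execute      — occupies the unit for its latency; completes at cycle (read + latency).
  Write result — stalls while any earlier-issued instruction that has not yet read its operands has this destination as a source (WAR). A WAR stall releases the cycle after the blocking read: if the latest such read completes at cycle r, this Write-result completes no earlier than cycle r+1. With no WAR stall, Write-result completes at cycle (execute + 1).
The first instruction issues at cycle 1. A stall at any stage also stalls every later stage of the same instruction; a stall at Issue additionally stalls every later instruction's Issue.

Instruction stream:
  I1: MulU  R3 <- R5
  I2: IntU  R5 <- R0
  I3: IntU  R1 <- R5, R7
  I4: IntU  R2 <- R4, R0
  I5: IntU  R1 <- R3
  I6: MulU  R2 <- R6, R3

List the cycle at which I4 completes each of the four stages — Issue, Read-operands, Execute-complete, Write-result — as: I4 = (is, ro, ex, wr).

I1 -> (1, 2, 5, 6)
I2 -> (2, 3, 4, 5)
I3 -> (6, 7, 8, 9)  // struct: IntU busy until I2 writes@5
I4 -> (10, 11, 12, 13)  // struct: IntU busy until I3 writes@9
I5 -> (14, 15, 16, 17)  // struct: IntU busy until I4 writes@13
I6 -> (15, 16, 19, 20)

I4 = (10, 11, 12, 13)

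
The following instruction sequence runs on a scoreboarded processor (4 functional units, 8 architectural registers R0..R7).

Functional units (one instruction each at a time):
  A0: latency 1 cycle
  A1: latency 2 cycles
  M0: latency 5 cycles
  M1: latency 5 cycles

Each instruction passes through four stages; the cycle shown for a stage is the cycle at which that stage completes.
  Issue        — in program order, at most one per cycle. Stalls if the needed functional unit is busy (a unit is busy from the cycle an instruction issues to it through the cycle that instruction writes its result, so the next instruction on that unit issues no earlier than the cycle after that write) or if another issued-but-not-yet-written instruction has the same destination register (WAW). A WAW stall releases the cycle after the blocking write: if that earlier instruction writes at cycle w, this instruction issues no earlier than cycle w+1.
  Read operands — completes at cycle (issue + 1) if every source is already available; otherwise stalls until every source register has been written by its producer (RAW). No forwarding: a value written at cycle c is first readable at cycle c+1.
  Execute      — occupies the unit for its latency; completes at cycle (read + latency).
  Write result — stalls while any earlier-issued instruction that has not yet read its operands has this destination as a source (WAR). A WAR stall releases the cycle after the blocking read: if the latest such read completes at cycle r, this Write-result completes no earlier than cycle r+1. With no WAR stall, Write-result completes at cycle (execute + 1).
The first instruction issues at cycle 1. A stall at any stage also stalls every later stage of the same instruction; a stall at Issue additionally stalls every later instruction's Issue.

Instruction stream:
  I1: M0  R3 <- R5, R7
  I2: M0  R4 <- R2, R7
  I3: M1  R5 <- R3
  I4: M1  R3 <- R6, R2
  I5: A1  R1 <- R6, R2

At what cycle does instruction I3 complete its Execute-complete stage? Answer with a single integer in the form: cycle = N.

cycle 1: I1 dispatched to M0
cycle 2: I1 operands ready
cycle 7: I1 complete
cycle 8: R3←I1
cycle 9: I2 dispatched to M0
cycle 10: I2 operands ready · I3 dispatched to M1
cycle 11: I3 operands ready
cycle 15: I2 complete
cycle 16: R4←I2 · I3 complete
cycle 17: R5←I3
cycle 18: I4 dispatched to M1
cycle 19: I4 operands ready · I5 dispatched to A1
cycle 20: I5 operands ready
cycle 22: I5 complete
cycle 23: R1←I5
cycle 24: I4 complete
cycle 25: R3←I4

cycle = 16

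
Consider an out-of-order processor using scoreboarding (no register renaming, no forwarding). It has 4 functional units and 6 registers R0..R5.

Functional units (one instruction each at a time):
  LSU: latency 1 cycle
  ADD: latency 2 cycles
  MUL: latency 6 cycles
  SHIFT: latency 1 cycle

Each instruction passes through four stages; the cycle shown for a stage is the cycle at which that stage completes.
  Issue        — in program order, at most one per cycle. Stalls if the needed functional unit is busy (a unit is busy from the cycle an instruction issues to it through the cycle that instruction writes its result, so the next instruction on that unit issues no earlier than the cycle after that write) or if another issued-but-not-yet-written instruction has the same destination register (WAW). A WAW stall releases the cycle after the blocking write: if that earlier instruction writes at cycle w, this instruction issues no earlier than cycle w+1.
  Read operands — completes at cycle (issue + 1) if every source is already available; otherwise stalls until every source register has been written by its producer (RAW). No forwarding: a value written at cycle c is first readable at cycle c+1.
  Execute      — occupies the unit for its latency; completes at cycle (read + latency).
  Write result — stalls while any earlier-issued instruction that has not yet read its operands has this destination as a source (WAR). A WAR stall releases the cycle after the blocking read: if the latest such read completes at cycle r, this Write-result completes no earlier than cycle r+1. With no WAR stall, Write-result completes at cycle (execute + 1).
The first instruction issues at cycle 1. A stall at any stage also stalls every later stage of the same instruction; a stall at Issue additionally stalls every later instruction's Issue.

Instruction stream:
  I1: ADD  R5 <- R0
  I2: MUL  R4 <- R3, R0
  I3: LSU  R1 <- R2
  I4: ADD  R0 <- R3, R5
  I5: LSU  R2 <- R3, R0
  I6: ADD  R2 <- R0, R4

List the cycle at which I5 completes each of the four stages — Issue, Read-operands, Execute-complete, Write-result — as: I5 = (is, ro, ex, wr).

I5 = (7, 11, 12, 13)

[1] I1 dispatched to ADD
[2] I1 operands ready · I2 dispatched to MUL
[3] I2 operands ready · I3 dispatched to LSU
[4] I1 complete · I3 operands ready
[5] R5←I1 · I3 complete
[6] R1←I3 · I4 dispatched to ADD
[7] I4 operands ready · I5 dispatched to LSU
[9] I2 complete · I4 complete
[10] R4←I2 · R0←I4
[11] I5 operands ready
[12] I5 complete
[13] R2←I5
[14] I6 dispatched to ADD
[15] I6 operands ready
[17] I6 complete
[18] R2←I6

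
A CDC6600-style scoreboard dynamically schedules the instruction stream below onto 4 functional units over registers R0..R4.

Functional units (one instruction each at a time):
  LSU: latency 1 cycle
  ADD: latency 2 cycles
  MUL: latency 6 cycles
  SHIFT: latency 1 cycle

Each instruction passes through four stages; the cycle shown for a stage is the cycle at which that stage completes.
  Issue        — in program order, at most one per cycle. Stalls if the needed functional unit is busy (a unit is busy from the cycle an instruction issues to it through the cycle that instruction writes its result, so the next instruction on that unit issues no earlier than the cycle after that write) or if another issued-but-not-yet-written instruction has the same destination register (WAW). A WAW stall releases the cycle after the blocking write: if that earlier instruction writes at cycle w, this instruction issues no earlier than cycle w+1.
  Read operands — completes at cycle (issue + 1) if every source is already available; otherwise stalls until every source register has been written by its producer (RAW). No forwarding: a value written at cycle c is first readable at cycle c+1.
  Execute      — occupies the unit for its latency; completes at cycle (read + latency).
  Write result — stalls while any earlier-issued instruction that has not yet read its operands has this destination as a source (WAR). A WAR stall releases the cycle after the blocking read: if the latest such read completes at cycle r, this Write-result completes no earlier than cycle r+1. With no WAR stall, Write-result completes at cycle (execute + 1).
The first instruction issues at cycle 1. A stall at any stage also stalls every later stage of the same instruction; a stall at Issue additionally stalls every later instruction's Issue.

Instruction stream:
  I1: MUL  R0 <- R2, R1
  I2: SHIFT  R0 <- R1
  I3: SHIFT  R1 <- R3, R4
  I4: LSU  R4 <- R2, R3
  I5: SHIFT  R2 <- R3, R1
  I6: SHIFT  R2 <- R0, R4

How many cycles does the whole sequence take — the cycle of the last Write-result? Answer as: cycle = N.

I1 -> (1, 2, 8, 9)
I2 -> (10, 11, 12, 13)  // WAW R0: wait I1 write@9
I3 -> (14, 15, 16, 17)  // struct: SHIFT busy until I2 writes@13
I4 -> (15, 16, 17, 18)
I5 -> (18, 19, 20, 21)  // struct: SHIFT busy until I3 writes@17
I6 -> (22, 23, 24, 25)  // struct: SHIFT busy until I5 writes@21

cycle = 25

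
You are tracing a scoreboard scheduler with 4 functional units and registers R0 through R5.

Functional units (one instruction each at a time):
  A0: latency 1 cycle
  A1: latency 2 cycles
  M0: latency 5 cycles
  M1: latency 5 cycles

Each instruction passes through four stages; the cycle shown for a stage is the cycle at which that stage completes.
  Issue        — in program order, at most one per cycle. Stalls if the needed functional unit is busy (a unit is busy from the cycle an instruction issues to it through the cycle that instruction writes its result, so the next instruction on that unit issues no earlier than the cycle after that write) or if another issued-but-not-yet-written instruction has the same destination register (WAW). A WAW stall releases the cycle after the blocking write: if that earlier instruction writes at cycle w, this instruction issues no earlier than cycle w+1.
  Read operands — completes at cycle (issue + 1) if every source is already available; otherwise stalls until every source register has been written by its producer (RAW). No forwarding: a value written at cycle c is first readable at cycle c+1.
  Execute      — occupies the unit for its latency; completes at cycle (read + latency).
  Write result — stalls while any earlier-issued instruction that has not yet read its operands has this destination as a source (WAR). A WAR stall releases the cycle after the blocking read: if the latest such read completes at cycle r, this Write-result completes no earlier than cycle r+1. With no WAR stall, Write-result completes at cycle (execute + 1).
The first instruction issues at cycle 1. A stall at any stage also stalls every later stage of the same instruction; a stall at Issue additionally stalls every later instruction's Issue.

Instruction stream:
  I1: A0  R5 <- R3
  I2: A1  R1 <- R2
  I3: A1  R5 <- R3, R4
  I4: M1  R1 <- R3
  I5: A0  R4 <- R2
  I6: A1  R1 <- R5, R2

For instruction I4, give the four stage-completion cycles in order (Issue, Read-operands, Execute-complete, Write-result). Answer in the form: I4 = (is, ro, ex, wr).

I1  is:1  ro:2  ex:3  wr:4
I2  is:2  ro:3  ex:5  wr:6
I3  is:7  ro:8  ex:10  wr:11  — struct: A1 busy until I2 writes@6
I4  is:8  ro:9  ex:14  wr:15
I5  is:9  ro:10  ex:11  wr:12
I6  is:16  ro:17  ex:19  wr:20  — WAW R1: wait I4 write@15

I4 = (8, 9, 14, 15)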